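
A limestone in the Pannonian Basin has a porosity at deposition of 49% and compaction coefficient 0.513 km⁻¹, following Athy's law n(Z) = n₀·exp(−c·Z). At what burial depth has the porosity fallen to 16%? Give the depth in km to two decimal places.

2.18 km

Invert Athy's law: Z = ln(n₀/n) / c
Z = ln(0.49/0.16) / 0.513 = ln(3.062) / 0.513 = 1.1192 / 0.513 = 2.182 km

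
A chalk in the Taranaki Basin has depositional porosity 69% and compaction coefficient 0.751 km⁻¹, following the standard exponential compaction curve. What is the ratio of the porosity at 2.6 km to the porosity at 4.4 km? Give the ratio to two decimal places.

φ(Z₁)/φ(Z₂) = e^(−k·Z₁)/e^(−k·Z₂) = e^{k(Z₂−Z₁)}
= exp(0.751 × 1.8) = exp(1.352) = 3.8644

3.86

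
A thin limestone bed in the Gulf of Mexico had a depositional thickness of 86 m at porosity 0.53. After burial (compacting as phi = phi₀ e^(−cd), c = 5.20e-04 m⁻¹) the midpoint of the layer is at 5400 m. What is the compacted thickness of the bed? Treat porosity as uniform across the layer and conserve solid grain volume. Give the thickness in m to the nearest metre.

Working in km (1 km = 1000 m; c in km⁻¹ = c in m⁻¹ × 1000):
Porosity at 5.4 km: phi = 0.53·exp(−0.52×5.4) = 0.0320
Solid-volume conservation: h(1−phi) = h₀(1−phi₀) ⇒ h = h₀·(1−phi₀)/(1−phi)
h = 0.086 × (1 − 0.53)/(1 − 0.0320) = 0.086 × 0.4855 = 0.0418 km

42 m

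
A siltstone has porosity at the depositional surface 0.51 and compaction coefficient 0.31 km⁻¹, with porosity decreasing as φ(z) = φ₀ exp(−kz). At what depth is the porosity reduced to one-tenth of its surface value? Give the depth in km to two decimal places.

φ/φ₀ = 1/10 ⇒ exp(−k·z) = 1/10 ⇒ z = ln(10) / k
z = 2.3026 / 0.31 = 7.428 km

7.43 km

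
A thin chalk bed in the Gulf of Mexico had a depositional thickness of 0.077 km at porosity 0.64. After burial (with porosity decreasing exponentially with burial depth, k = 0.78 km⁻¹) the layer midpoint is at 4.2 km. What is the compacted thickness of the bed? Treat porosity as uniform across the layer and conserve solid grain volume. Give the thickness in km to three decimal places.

Porosity at 4.2 km: n = 0.64·exp(−0.78×4.2) = 0.0242
Solid-volume conservation: h(1−n) = h₀(1−n₀) ⇒ h = h₀·(1−n₀)/(1−n)
h = 0.077 × (1 − 0.64)/(1 − 0.0242) = 0.077 × 0.3689 = 0.0284 km

0.028 km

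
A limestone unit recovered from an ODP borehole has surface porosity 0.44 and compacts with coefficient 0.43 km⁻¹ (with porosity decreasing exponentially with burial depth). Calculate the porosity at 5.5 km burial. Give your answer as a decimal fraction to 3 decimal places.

φ = φ₀·exp(−c·Z) = 0.44 × exp(−0.43 × 5.5) = 0.44 × exp(−2.365)
  = 0.44 × 0.0939 = 0.0413

0.041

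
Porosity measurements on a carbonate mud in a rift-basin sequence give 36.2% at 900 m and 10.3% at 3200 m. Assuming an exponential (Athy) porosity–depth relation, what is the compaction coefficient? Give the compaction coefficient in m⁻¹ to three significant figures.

0.000546 m⁻¹

Working in km (1 km = 1000 m; c in km⁻¹ = c in m⁻¹ × 1000):
Athy: phi(Z) = phi₀ e^(−cZ) ⇒ phi₁/phi₂ = e^{c(Z₂−Z₁)} ⇒ c = ln(phi₁/phi₂)/(Z₂−Z₁)
c = ln(0.362/0.103) / (3.2 − 0.9) = ln(3.515) / 2.3 = 1.2569 / 2.3 = 0.5465 km⁻¹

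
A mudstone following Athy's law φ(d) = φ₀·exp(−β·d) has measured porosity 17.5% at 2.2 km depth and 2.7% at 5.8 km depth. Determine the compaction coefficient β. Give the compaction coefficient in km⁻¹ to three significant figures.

Athy: φ(d) = φ₀ e^(−βd) ⇒ φ₁/φ₂ = e^{β(d₂−d₁)} ⇒ β = ln(φ₁/φ₂)/(d₂−d₁)
β = ln(0.175/0.027) / (5.8 − 2.2) = ln(6.481) / 3.6 = 1.8689 / 3.6 = 0.5192 km⁻¹

0.519 km⁻¹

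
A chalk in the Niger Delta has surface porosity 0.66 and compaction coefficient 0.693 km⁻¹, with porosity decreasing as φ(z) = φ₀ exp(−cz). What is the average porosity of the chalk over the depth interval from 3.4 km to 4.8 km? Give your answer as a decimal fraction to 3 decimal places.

0.040

⟨φ⟩ = (1/(z₂−z₁)) ∫ φ₀ e^(−cz) dz = φ₀·(e^(−c·z₁) − e^(−c·z₂)) / (c·(z₂−z₁))
e^(−0.693×3.4) = 0.0948; e^(−0.693×4.8) = 0.0359
⟨φ⟩ = 0.66 × (0.0948 − 0.0359) / (0.693 × 1.4) = 0.66 × 0.0607 = 0.0400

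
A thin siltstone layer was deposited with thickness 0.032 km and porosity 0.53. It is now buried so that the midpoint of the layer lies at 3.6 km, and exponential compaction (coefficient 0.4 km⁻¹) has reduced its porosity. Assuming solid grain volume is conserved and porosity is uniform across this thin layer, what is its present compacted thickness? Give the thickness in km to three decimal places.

0.017 km

Porosity at 3.6 km: φ = 0.53·exp(−0.4×3.6) = 0.1256
Solid-volume conservation: h(1−φ) = h₀(1−φ₀) ⇒ h = h₀·(1−φ₀)/(1−φ)
h = 0.032 × (1 − 0.53)/(1 − 0.1256) = 0.032 × 0.5375 = 0.0172 km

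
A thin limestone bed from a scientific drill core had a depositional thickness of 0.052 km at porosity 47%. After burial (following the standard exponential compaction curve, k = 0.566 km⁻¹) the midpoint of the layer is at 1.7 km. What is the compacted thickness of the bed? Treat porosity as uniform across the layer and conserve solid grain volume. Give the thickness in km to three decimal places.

0.034 km

Porosity at 1.7 km: phi = 0.47·exp(−0.566×1.7) = 0.1796
Solid-volume conservation: h(1−phi) = h₀(1−phi₀) ⇒ h = h₀·(1−phi₀)/(1−phi)
h = 0.052 × (1 − 0.47)/(1 − 0.1796) = 0.052 × 0.6460 = 0.0336 km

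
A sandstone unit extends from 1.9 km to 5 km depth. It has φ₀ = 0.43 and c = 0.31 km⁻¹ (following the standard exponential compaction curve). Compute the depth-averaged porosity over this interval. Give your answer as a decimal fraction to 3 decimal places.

0.153

⟨φ⟩ = (1/(z₂−z₁)) ∫ φ₀ e^(−cz) dz = φ₀·(e^(−c·z₁) − e^(−c·z₂)) / (c·(z₂−z₁))
e^(−0.31×1.9) = 0.5549; e^(−0.31×5) = 0.2122
⟨φ⟩ = 0.43 × (0.5549 − 0.2122) / (0.31 × 3.1) = 0.43 × 0.3565 = 0.1533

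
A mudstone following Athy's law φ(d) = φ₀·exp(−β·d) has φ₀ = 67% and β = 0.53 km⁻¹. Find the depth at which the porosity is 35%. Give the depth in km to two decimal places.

1.23 km

Invert Athy's law: d = ln(φ₀/φ) / β
d = ln(0.67/0.35) / 0.53 = ln(1.914) / 0.53 = 0.6493 / 0.53 = 1.225 km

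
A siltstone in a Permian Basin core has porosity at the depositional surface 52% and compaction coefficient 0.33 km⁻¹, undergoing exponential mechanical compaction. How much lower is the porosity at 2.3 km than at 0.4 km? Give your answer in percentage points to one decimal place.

21.2 percentage points

φ(0.4) = 0.52·e^(−0.33×0.4) = 0.4557
φ(2.3) = 0.52·e^(−0.33×2.3) = 0.2434
Δφ = 0.4557 − 0.2434 = 0.2123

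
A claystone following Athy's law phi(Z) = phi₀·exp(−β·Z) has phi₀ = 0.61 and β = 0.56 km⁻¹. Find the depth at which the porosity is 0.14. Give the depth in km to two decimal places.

2.63 km

Invert Athy's law: Z = ln(phi₀/phi) / β
Z = ln(0.61/0.14) / 0.56 = ln(4.357) / 0.56 = 1.4718 / 0.56 = 2.628 km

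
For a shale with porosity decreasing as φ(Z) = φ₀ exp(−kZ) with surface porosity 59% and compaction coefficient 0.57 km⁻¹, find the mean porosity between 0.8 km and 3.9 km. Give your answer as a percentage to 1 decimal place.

⟨φ⟩ = (1/(Z₂−Z₁)) ∫ φ₀ e^(−kZ) dZ = φ₀·(e^(−k·Z₁) − e^(−k·Z₂)) / (k·(Z₂−Z₁))
e^(−0.57×0.8) = 0.6338; e^(−0.57×3.9) = 0.1083
⟨φ⟩ = 0.59 × (0.6338 − 0.1083) / (0.57 × 3.1) = 0.59 × 0.2974 = 0.1755

17.5%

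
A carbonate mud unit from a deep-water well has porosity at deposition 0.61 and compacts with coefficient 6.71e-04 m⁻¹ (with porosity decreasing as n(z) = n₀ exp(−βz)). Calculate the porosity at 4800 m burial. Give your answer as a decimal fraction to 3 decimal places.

0.024

Working in km (1 km = 1000 m; β in km⁻¹ = β in m⁻¹ × 1000):
n = n₀·exp(−β·z) = 0.61 × exp(−0.671 × 4.8) = 0.61 × exp(−3.221)
  = 0.61 × 0.0399 = 0.0244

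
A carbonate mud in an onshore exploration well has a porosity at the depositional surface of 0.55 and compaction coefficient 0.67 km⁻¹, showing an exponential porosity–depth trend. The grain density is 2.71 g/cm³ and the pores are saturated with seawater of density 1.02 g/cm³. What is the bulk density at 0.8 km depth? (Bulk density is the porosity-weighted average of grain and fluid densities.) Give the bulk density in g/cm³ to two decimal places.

2.17 g/cm³

Porosity at depth: n = 0.55·exp(−0.67×0.8) = 0.55×0.5851 = 0.3218
Bulk density: ρ_b = (1−n)ρ_g + n·ρ_f = 0.6782×2.71 + 0.3218×1.02
       = 1.838 + 0.328 = 2.166 g/cm³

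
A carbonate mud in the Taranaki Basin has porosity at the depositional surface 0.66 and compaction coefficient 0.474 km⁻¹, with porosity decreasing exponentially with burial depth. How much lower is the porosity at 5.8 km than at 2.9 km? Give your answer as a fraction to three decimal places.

phi(2.9) = 0.66·e^(−0.474×2.9) = 0.1669
phi(5.8) = 0.66·e^(−0.474×5.8) = 0.0422
Δphi = 0.1669 − 0.0422 = 0.1247

0.125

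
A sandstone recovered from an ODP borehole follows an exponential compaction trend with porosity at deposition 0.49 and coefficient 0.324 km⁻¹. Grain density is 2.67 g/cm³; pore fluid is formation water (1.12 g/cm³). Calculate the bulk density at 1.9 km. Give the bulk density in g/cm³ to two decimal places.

Porosity at depth: n = 0.49·exp(−0.324×1.9) = 0.49×0.5403 = 0.2648
Bulk density: ρ_b = (1−n)ρ_g + n·ρ_f = 0.7352×2.67 + 0.2648×1.12
       = 1.963 + 0.297 = 2.260 g/cm³

2.26 g/cm³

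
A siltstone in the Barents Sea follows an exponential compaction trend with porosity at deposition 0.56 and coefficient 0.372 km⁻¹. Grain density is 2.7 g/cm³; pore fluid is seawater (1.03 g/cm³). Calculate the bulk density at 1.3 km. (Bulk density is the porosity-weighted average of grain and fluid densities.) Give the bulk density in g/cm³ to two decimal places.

Porosity at depth: n = 0.56·exp(−0.372×1.3) = 0.56×0.6166 = 0.3453
Bulk density: ρ_b = (1−n)ρ_g + n·ρ_f = 0.6547×2.7 + 0.3453×1.03
       = 1.768 + 0.356 = 2.123 g/cm³

2.12 g/cm³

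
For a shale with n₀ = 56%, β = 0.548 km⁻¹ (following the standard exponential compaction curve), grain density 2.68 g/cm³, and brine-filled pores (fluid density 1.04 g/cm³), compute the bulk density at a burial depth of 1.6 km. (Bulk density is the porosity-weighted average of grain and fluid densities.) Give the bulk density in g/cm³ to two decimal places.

Porosity at depth: n = 0.56·exp(−0.548×1.6) = 0.56×0.4161 = 0.2330
Bulk density: ρ_b = (1−n)ρ_g + n·ρ_f = 0.7670×2.68 + 0.2330×1.04
       = 2.055 + 0.242 = 2.298 g/cm³

2.30 g/cm³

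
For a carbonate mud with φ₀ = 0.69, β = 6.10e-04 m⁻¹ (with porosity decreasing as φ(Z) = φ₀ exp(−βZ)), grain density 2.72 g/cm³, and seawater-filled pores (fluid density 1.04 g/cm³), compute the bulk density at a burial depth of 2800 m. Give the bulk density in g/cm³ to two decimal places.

Working in km (1 km = 1000 m; β in km⁻¹ = β in m⁻¹ × 1000):
Porosity at depth: φ = 0.69·exp(−0.61×2.8) = 0.69×0.1812 = 0.1250
Bulk density: ρ_b = (1−φ)ρ_g + φ·ρ_f = 0.8750×2.72 + 0.1250×1.04
       = 2.380 + 0.130 = 2.510 g/cm³

2.51 g/cm³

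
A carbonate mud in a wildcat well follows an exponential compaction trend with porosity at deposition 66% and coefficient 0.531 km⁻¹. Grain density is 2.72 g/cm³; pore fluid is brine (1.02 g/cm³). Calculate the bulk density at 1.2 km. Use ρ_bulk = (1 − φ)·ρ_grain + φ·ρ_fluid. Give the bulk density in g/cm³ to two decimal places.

2.13 g/cm³

Porosity at depth: φ = 0.66·exp(−0.531×1.2) = 0.66×0.5288 = 0.3490
Bulk density: ρ_b = (1−φ)ρ_g + φ·ρ_f = 0.6510×2.72 + 0.3490×1.02
       = 1.771 + 0.356 = 2.127 g/cm³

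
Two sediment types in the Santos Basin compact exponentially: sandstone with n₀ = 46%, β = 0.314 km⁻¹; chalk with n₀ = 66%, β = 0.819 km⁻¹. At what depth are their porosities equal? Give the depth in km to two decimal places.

Set n₀ₐ e^(−βₐz) = n₀ᵦ e^(−βᵦz) ⇒ ln(n₀ₐ/n₀ᵦ) = (βₐ − βᵦ)·z
z = ln(0.46/0.66) / (0.314 − 0.819) = -0.3610 / -0.505 = 0.715 km

0.71 km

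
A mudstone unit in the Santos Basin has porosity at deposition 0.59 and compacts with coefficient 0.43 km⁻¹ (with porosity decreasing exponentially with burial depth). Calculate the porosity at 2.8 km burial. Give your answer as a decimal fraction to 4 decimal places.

φ = φ₀·exp(−c·Z) = 0.59 × exp(−0.43 × 2.8) = 0.59 × exp(−1.204)
  = 0.59 × 0.3000 = 0.1770

0.1770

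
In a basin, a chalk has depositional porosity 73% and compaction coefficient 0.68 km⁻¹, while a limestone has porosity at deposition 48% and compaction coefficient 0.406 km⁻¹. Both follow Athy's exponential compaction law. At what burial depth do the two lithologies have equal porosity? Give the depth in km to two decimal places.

Set n₀ₐ e^(−cₐz) = n₀ᵦ e^(−cᵦz) ⇒ ln(n₀ₐ/n₀ᵦ) = (cₐ − cᵦ)·z
z = ln(0.73/0.48) / (0.68 − 0.406) = 0.4193 / 0.274 = 1.530 km

1.53 km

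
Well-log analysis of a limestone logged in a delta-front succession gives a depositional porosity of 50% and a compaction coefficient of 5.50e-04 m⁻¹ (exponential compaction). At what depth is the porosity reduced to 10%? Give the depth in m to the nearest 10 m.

2930 m

Working in km (1 km = 1000 m; β in km⁻¹ = β in m⁻¹ × 1000):
Invert Athy's law: Z = ln(n₀/n) / β
Z = ln(0.5/0.1) / 0.55 = ln(5) / 0.55 = 1.6094 / 0.55 = 2.926 km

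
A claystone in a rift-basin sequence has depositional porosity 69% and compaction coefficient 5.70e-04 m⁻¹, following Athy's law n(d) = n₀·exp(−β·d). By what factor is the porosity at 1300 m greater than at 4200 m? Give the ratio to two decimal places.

5.22

Working in km (1 km = 1000 m; β in km⁻¹ = β in m⁻¹ × 1000):
n(d₁)/n(d₂) = e^(−β·d₁)/e^(−β·d₂) = e^{β(d₂−d₁)}
= exp(0.57 × 2.9) = exp(1.653) = 5.2226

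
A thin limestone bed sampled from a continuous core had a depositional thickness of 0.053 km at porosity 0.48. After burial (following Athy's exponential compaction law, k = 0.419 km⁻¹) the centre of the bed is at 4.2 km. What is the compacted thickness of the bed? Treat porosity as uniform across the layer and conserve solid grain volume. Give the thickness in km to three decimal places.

Porosity at 4.2 km: n = 0.48·exp(−0.419×4.2) = 0.0826
Solid-volume conservation: h(1−n) = h₀(1−n₀) ⇒ h = h₀·(1−n₀)/(1−n)
h = 0.053 × (1 − 0.48)/(1 − 0.0826) = 0.053 × 0.5668 = 0.0300 km

0.030 km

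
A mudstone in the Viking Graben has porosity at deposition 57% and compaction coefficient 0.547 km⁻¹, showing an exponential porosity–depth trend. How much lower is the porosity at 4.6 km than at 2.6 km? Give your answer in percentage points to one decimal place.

phi(2.6) = 0.57·e^(−0.547×2.6) = 0.1375
phi(4.6) = 0.57·e^(−0.547×4.6) = 0.0460
Δphi = 0.1375 − 0.0460 = 0.0914

9.1 percentage points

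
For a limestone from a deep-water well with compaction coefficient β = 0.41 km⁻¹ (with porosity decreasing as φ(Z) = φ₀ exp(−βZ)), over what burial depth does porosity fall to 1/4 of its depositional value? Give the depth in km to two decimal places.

3.38 km

φ/φ₀ = 1/4 ⇒ exp(−β·Z) = 1/4 ⇒ Z = ln(4) / β
Z = 1.3863 / 0.41 = 3.381 km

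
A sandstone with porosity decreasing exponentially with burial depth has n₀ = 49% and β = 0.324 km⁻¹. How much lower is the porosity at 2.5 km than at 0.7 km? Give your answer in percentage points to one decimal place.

17.3 percentage points

n(0.7) = 0.49·e^(−0.324×0.7) = 0.3906
n(2.5) = 0.49·e^(−0.324×2.5) = 0.2180
Δn = 0.3906 − 0.2180 = 0.1726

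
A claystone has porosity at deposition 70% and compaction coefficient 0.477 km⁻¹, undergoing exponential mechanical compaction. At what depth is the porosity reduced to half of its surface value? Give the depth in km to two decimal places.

1.45 km

n/n₀ = 1/2 ⇒ exp(−β·Z) = 1/2 ⇒ Z = ln(2) / β
Z = 0.6931 / 0.477 = 1.453 km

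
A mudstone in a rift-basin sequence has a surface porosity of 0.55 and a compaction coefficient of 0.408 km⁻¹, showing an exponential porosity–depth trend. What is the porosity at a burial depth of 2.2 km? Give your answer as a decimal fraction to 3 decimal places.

0.224

φ = φ₀·exp(−β·Z) = 0.55 × exp(−0.408 × 2.2) = 0.55 × exp(−0.8976)
  = 0.55 × 0.4075 = 0.2242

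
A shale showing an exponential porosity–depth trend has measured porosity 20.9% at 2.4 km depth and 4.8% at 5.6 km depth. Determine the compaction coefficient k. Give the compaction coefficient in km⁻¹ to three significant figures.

Athy: φ(z) = φ₀ e^(−kz) ⇒ φ₁/φ₂ = e^{k(z₂−z₁)} ⇒ k = ln(φ₁/φ₂)/(z₂−z₁)
k = ln(0.209/0.048) / (5.6 − 2.4) = ln(4.354) / 3.2 = 1.4711 / 3.2 = 0.4597 km⁻¹

0.460 km⁻¹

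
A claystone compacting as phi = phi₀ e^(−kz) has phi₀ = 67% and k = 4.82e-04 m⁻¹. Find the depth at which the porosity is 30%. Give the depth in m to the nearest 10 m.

Working in km (1 km = 1000 m; k in km⁻¹ = k in m⁻¹ × 1000):
Invert Athy's law: z = ln(phi₀/phi) / k
z = ln(0.67/0.3) / 0.482 = ln(2.233) / 0.482 = 0.8035 / 0.482 = 1.667 km

1670 m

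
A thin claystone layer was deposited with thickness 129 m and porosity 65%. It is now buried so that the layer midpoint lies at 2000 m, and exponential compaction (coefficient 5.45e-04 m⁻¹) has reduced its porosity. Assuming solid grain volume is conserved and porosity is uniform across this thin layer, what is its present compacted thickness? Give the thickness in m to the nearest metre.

58 m

Working in km (1 km = 1000 m; c in km⁻¹ = c in m⁻¹ × 1000):
Porosity at 2 km: φ = 0.65·exp(−0.545×2) = 0.2185
Solid-volume conservation: h(1−φ) = h₀(1−φ₀) ⇒ h = h₀·(1−φ₀)/(1−φ)
h = 0.129 × (1 − 0.65)/(1 − 0.2185) = 0.129 × 0.4479 = 0.0578 km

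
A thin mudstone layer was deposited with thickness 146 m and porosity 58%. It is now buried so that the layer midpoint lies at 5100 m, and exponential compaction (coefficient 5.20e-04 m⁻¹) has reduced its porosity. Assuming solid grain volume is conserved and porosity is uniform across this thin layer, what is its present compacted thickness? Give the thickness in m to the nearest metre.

64 m

Working in km (1 km = 1000 m; k in km⁻¹ = k in m⁻¹ × 1000):
Porosity at 5.1 km: φ = 0.58·exp(−0.52×5.1) = 0.0409
Solid-volume conservation: h(1−φ) = h₀(1−φ₀) ⇒ h = h₀·(1−φ₀)/(1−φ)
h = 0.146 × (1 − 0.58)/(1 − 0.0409) = 0.146 × 0.4379 = 0.0639 km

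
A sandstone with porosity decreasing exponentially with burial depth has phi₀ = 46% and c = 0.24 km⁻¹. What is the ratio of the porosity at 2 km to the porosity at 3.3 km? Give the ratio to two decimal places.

1.37

phi(d₁)/phi(d₂) = e^(−c·d₁)/e^(−c·d₂) = e^{c(d₂−d₁)}
= exp(0.24 × 1.3) = exp(0.312) = 1.3662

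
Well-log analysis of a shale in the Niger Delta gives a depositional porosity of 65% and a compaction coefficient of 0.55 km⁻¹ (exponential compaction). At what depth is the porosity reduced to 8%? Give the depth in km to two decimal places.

Invert Athy's law: d = ln(phi₀/phi) / c
d = ln(0.65/0.08) / 0.55 = ln(8.125) / 0.55 = 2.0949 / 0.55 = 3.809 km

3.81 km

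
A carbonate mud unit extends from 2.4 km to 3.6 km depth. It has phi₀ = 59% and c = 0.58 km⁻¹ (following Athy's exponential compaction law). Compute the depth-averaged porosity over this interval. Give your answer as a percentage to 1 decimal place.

10.6%

⟨phi⟩ = (1/(Z₂−Z₁)) ∫ phi₀ e^(−cZ) dZ = phi₀·(e^(−c·Z₁) − e^(−c·Z₂)) / (c·(Z₂−Z₁))
e^(−0.58×2.4) = 0.2486; e^(−0.58×3.6) = 0.1239
⟨phi⟩ = 0.59 × (0.2486 − 0.1239) / (0.58 × 1.2) = 0.59 × 0.1791 = 0.1057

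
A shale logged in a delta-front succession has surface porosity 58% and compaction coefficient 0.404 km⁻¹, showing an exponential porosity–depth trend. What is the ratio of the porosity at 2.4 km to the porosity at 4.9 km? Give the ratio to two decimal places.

φ(Z₁)/φ(Z₂) = e^(−β·Z₁)/e^(−β·Z₂) = e^{β(Z₂−Z₁)}
= exp(0.404 × 2.5) = exp(1.01) = 2.7456

2.75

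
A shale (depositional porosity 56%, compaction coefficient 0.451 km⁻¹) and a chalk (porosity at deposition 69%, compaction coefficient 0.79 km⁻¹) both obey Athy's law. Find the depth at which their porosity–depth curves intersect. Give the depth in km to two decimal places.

0.62 km

Set phi₀ₐ e^(−cₐd) = phi₀ᵦ e^(−cᵦd) ⇒ ln(phi₀ₐ/phi₀ᵦ) = (cₐ − cᵦ)·d
d = ln(0.56/0.69) / (0.451 − 0.79) = -0.2088 / -0.339 = 0.616 km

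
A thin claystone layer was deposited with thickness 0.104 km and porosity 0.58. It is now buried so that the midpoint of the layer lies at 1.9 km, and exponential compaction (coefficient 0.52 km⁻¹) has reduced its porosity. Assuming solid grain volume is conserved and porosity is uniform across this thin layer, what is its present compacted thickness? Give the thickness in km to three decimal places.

0.056 km

Porosity at 1.9 km: n = 0.58·exp(−0.52×1.9) = 0.2159
Solid-volume conservation: h(1−n) = h₀(1−n₀) ⇒ h = h₀·(1−n₀)/(1−n)
h = 0.104 × (1 − 0.58)/(1 − 0.2159) = 0.104 × 0.5357 = 0.0557 km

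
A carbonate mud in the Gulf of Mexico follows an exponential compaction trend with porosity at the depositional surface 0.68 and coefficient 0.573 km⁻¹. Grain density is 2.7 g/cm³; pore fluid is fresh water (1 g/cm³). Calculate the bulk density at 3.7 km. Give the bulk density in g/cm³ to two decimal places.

Porosity at depth: φ = 0.68·exp(−0.573×3.7) = 0.68×0.1200 = 0.0816
Bulk density: ρ_b = (1−φ)ρ_g + φ·ρ_f = 0.9184×2.7 + 0.0816×1
       = 2.480 + 0.082 = 2.561 g/cm³

2.56 g/cm³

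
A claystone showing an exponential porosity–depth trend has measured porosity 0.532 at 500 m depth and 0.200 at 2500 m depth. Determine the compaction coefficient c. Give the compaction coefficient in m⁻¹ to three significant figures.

Working in km (1 km = 1000 m; c in km⁻¹ = c in m⁻¹ × 1000):
Athy: n(Z) = n₀ e^(−cZ) ⇒ n₁/n₂ = e^{c(Z₂−Z₁)} ⇒ c = ln(n₁/n₂)/(Z₂−Z₁)
c = ln(0.532/0.2) / (2.5 − 0.5) = ln(2.66) / 2 = 0.9783 / 2 = 0.4892 km⁻¹

0.000489 m⁻¹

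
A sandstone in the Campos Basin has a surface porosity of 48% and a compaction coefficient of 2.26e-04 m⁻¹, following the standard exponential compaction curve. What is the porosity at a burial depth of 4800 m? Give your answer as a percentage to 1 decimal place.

Working in km (1 km = 1000 m; k in km⁻¹ = k in m⁻¹ × 1000):
φ = φ₀·exp(−k·Z) = 0.48 × exp(−0.226 × 4.8) = 0.48 × exp(−1.085)
  = 0.48 × 0.3380 = 0.1622

16.2%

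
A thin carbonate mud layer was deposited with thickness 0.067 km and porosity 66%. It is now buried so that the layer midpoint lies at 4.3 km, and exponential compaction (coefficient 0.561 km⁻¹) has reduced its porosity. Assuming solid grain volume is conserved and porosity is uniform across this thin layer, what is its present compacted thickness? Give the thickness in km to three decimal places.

0.024 km

Porosity at 4.3 km: phi = 0.66·exp(−0.561×4.3) = 0.0591
Solid-volume conservation: h(1−phi) = h₀(1−phi₀) ⇒ h = h₀·(1−phi₀)/(1−phi)
h = 0.067 × (1 − 0.66)/(1 − 0.0591) = 0.067 × 0.3614 = 0.0242 km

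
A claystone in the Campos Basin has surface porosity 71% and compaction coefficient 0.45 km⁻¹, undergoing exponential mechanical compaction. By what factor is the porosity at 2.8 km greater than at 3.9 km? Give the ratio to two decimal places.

phi(z₁)/phi(z₂) = e^(−β·z₁)/e^(−β·z₂) = e^{β(z₂−z₁)}
= exp(0.45 × 1.1) = exp(0.495) = 1.6405

1.64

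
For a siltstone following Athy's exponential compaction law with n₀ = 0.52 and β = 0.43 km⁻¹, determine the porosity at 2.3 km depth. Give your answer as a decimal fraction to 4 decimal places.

n = n₀·exp(−β·z) = 0.52 × exp(−0.43 × 2.3) = 0.52 × exp(−0.989)
  = 0.52 × 0.3719 = 0.1934

0.1934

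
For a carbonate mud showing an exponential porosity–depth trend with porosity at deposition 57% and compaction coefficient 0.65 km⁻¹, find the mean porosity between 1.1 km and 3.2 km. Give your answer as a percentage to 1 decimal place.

15.2%

⟨phi⟩ = (1/(d₂−d₁)) ∫ phi₀ e^(−cd) dd = phi₀·(e^(−c·d₁) − e^(−c·d₂)) / (c·(d₂−d₁))
e^(−0.65×1.1) = 0.4892; e^(−0.65×3.2) = 0.1249
⟨phi⟩ = 0.57 × (0.4892 − 0.1249) / (0.65 × 2.1) = 0.57 × 0.2669 = 0.1521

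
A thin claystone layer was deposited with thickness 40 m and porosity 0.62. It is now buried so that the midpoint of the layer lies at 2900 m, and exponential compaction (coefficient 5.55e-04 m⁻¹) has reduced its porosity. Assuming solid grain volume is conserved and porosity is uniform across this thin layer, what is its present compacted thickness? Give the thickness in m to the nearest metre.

17 m

Working in km (1 km = 1000 m; k in km⁻¹ = k in m⁻¹ × 1000):
Porosity at 2.9 km: n = 0.62·exp(−0.555×2.9) = 0.1240
Solid-volume conservation: h(1−n) = h₀(1−n₀) ⇒ h = h₀·(1−n₀)/(1−n)
h = 0.04 × (1 − 0.62)/(1 − 0.1240) = 0.04 × 0.4338 = 0.0174 km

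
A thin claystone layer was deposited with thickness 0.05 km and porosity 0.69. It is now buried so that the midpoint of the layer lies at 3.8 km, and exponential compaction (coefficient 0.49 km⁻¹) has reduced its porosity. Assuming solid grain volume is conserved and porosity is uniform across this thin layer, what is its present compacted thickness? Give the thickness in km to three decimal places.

0.017 km

Porosity at 3.8 km: phi = 0.69·exp(−0.49×3.8) = 0.1072
Solid-volume conservation: h(1−phi) = h₀(1−phi₀) ⇒ h = h₀·(1−phi₀)/(1−phi)
h = 0.05 × (1 − 0.69)/(1 − 0.1072) = 0.05 × 0.3472 = 0.0174 km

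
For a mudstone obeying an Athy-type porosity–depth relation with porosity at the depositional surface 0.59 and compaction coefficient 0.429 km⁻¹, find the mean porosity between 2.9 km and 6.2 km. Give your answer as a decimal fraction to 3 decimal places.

0.091

⟨φ⟩ = (1/(z₂−z₁)) ∫ φ₀ e^(−βz) dz = φ₀·(e^(−β·z₁) − e^(−β·z₂)) / (β·(z₂−z₁))
e^(−0.429×2.9) = 0.2882; e^(−0.429×6.2) = 0.0700
⟨φ⟩ = 0.59 × (0.2882 − 0.0700) / (0.429 × 3.3) = 0.59 × 0.1542 = 0.0910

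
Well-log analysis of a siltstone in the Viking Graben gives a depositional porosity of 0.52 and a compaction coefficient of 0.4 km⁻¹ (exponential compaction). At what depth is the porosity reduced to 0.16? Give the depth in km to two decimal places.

Invert Athy's law: d = ln(phi₀/phi) / β
d = ln(0.52/0.16) / 0.4 = ln(3.25) / 0.4 = 1.1787 / 0.4 = 2.947 km

2.95 km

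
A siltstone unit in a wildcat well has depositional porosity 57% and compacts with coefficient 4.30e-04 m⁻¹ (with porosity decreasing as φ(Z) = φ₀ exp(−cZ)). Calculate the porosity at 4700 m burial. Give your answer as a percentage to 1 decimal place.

Working in km (1 km = 1000 m; c in km⁻¹ = c in m⁻¹ × 1000):
φ = φ₀·exp(−c·Z) = 0.57 × exp(−0.43 × 4.7) = 0.57 × exp(−2.021)
  = 0.57 × 0.1325 = 0.0755

7.6%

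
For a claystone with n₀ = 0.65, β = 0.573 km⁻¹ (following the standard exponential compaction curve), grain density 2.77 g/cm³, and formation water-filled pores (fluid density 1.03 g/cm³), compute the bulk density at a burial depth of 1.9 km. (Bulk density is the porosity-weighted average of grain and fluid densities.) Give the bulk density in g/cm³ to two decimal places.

2.39 g/cm³

Porosity at depth: n = 0.65·exp(−0.573×1.9) = 0.65×0.3367 = 0.2188
Bulk density: ρ_b = (1−n)ρ_g + n·ρ_f = 0.7812×2.77 + 0.2188×1.03
       = 2.164 + 0.225 = 2.389 g/cm³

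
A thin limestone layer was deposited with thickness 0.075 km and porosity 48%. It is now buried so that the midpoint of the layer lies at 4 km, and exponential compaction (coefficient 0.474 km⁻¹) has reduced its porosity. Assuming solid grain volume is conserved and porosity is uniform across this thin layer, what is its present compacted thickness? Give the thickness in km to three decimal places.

Porosity at 4 km: n = 0.48·exp(−0.474×4) = 0.0721
Solid-volume conservation: h(1−n) = h₀(1−n₀) ⇒ h = h₀·(1−n₀)/(1−n)
h = 0.075 × (1 − 0.48)/(1 − 0.0721) = 0.075 × 0.5604 = 0.0420 km

0.042 km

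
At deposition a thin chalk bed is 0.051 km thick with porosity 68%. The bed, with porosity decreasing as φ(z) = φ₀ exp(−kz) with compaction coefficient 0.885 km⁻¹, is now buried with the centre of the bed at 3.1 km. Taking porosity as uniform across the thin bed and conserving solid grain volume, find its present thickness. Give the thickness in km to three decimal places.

0.017 km

Porosity at 3.1 km: φ = 0.68·exp(−0.885×3.1) = 0.0438
Solid-volume conservation: h(1−φ) = h₀(1−φ₀) ⇒ h = h₀·(1−φ₀)/(1−φ)
h = 0.051 × (1 − 0.68)/(1 − 0.0438) = 0.051 × 0.3346 = 0.0171 km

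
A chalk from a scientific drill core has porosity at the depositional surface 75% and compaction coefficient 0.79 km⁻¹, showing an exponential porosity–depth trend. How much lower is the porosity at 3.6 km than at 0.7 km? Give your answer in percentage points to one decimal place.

φ(0.7) = 0.75·e^(−0.79×0.7) = 0.4314
φ(3.6) = 0.75·e^(−0.79×3.6) = 0.0436
Δφ = 0.4314 − 0.0436 = 0.3878

38.8 percentage points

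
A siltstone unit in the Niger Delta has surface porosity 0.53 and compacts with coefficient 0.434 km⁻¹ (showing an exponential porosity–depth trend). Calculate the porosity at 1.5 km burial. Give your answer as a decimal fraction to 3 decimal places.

0.276

n = n₀·exp(−k·d) = 0.53 × exp(−0.434 × 1.5) = 0.53 × exp(−0.651)
  = 0.53 × 0.5215 = 0.2764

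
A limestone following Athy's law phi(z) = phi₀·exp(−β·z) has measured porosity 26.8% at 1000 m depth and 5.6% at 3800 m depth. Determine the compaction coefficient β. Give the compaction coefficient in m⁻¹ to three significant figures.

Working in km (1 km = 1000 m; β in km⁻¹ = β in m⁻¹ × 1000):
Athy: phi(z) = phi₀ e^(−βz) ⇒ phi₁/phi₂ = e^{β(z₂−z₁)} ⇒ β = ln(phi₁/phi₂)/(z₂−z₁)
β = ln(0.268/0.056) / (3.8 − 1) = ln(4.786) / 2.8 = 1.5656 / 2.8 = 0.5592 km⁻¹

0.000559 m⁻¹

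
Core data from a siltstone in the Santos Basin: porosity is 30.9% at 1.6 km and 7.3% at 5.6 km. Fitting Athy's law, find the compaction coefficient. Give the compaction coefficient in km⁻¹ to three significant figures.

Athy: phi(z) = phi₀ e^(−βz) ⇒ phi₁/phi₂ = e^{β(z₂−z₁)} ⇒ β = ln(phi₁/phi₂)/(z₂−z₁)
β = ln(0.309/0.073) / (5.6 − 1.6) = ln(4.233) / 4 = 1.4429 / 4 = 0.3607 km⁻¹

0.361 km⁻¹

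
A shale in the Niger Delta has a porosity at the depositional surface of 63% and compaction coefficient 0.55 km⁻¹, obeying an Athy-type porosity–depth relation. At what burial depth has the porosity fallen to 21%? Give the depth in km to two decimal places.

2.00 km

Invert Athy's law: Z = ln(n₀/n) / β
Z = ln(0.63/0.21) / 0.55 = ln(3) / 0.55 = 1.0986 / 0.55 = 1.997 km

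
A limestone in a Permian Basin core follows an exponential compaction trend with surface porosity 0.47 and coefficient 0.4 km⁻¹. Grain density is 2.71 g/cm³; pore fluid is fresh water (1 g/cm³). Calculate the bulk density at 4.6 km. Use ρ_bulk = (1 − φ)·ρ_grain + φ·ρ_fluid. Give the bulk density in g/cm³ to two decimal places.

2.58 g/cm³

Porosity at depth: φ = 0.47·exp(−0.4×4.6) = 0.47×0.1588 = 0.0746
Bulk density: ρ_b = (1−φ)ρ_g + φ·ρ_f = 0.9254×2.71 + 0.0746×1
       = 2.508 + 0.075 = 2.582 g/cm³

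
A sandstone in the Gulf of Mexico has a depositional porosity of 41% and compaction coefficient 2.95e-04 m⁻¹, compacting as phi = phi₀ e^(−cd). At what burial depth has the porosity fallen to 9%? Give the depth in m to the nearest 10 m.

Working in km (1 km = 1000 m; c in km⁻¹ = c in m⁻¹ × 1000):
Invert Athy's law: d = ln(phi₀/phi) / c
d = ln(0.41/0.09) / 0.295 = ln(4.556) / 0.295 = 1.5163 / 0.295 = 5.140 km

5140 m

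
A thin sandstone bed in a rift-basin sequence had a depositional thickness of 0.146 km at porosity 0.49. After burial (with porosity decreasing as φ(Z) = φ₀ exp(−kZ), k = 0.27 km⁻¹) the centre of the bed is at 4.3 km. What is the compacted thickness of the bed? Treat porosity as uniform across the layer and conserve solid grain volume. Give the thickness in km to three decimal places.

Porosity at 4.3 km: φ = 0.49·exp(−0.27×4.3) = 0.1535
Solid-volume conservation: h(1−φ) = h₀(1−φ₀) ⇒ h = h₀·(1−φ₀)/(1−φ)
h = 0.146 × (1 − 0.49)/(1 − 0.1535) = 0.146 × 0.6024 = 0.0880 km

0.088 km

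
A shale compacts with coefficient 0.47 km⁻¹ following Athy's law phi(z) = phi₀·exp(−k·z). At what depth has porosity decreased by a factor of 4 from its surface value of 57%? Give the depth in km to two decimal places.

2.95 km

phi/phi₀ = 1/4 ⇒ exp(−k·z) = 1/4 ⇒ z = ln(4) / k
z = 1.3863 / 0.47 = 2.950 km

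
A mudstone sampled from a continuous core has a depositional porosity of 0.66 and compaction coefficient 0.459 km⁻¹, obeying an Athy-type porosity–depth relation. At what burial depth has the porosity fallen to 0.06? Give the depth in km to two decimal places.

Invert Athy's law: z = ln(phi₀/phi) / c
z = ln(0.66/0.06) / 0.459 = ln(11) / 0.459 = 2.3979 / 0.459 = 5.224 km

5.22 km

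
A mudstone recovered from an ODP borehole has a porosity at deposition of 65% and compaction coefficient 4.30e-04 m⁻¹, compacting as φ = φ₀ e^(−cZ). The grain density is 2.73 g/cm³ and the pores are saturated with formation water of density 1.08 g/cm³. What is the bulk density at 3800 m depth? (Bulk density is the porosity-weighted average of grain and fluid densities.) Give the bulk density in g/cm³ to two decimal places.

2.52 g/cm³

Working in km (1 km = 1000 m; c in km⁻¹ = c in m⁻¹ × 1000):
Porosity at depth: φ = 0.65·exp(−0.43×3.8) = 0.65×0.1951 = 0.1268
Bulk density: ρ_b = (1−φ)ρ_g + φ·ρ_f = 0.8732×2.73 + 0.1268×1.08
       = 2.384 + 0.137 = 2.521 g/cm³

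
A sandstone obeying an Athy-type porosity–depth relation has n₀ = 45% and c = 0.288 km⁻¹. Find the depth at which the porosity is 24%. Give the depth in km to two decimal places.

Invert Athy's law: z = ln(n₀/n) / c
z = ln(0.45/0.24) / 0.288 = ln(1.875) / 0.288 = 0.6286 / 0.288 = 2.183 km

2.18 km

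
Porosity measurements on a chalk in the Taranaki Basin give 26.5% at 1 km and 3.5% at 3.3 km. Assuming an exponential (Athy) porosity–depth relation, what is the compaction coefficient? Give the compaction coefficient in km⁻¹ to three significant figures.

Athy: φ(z) = φ₀ e^(−cz) ⇒ φ₁/φ₂ = e^{c(z₂−z₁)} ⇒ c = ln(φ₁/φ₂)/(z₂−z₁)
c = ln(0.265/0.035) / (3.3 − 1) = ln(7.571) / 2.3 = 2.0244 / 2.3 = 0.8802 km⁻¹

0.880 km⁻¹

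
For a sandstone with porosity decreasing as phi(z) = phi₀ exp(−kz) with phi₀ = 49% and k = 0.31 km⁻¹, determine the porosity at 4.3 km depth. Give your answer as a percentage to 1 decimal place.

phi = phi₀·exp(−k·z) = 0.49 × exp(−0.31 × 4.3) = 0.49 × exp(−1.333)
  = 0.49 × 0.2637 = 0.1292

12.9%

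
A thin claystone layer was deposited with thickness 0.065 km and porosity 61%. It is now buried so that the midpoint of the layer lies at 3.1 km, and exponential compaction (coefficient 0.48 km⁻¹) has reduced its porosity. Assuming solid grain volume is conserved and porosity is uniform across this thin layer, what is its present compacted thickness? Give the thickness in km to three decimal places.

0.029 km

Porosity at 3.1 km: phi = 0.61·exp(−0.48×3.1) = 0.1378
Solid-volume conservation: h(1−phi) = h₀(1−phi₀) ⇒ h = h₀·(1−phi₀)/(1−phi)
h = 0.065 × (1 − 0.61)/(1 − 0.1378) = 0.065 × 0.4523 = 0.0294 km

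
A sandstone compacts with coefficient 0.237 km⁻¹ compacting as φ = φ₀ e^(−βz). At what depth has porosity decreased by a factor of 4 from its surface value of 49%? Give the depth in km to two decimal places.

5.85 km

φ/φ₀ = 1/4 ⇒ exp(−β·z) = 1/4 ⇒ z = ln(4) / β
z = 1.3863 / 0.237 = 5.849 km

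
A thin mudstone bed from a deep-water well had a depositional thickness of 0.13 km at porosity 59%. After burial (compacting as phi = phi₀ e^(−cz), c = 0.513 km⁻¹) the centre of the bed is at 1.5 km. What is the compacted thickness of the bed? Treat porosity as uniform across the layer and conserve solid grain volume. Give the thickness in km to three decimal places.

Porosity at 1.5 km: phi = 0.59·exp(−0.513×1.5) = 0.2733
Solid-volume conservation: h(1−phi) = h₀(1−phi₀) ⇒ h = h₀·(1−phi₀)/(1−phi)
h = 0.13 × (1 − 0.59)/(1 − 0.2733) = 0.13 × 0.5642 = 0.0733 km

0.073 km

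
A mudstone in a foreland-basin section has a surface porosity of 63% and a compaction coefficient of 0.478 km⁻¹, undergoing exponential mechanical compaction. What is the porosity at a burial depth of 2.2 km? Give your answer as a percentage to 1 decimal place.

φ = φ₀·exp(−k·Z) = 0.63 × exp(−0.478 × 2.2) = 0.63 × exp(−1.052)
  = 0.63 × 0.3494 = 0.2201

22.0%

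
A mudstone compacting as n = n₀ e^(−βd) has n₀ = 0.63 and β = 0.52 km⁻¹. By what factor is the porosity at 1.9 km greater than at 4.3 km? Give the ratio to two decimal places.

3.48

n(d₁)/n(d₂) = e^(−β·d₁)/e^(−β·d₂) = e^{β(d₂−d₁)}
= exp(0.52 × 2.4) = exp(1.248) = 3.4834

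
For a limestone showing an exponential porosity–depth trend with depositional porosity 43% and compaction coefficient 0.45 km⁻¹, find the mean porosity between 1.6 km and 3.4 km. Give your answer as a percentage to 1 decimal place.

⟨φ⟩ = (1/(z₂−z₁)) ∫ φ₀ e^(−kz) dz = φ₀·(e^(−k·z₁) − e^(−k·z₂)) / (k·(z₂−z₁))
e^(−0.45×1.6) = 0.4868; e^(−0.45×3.4) = 0.2165
⟨φ⟩ = 0.43 × (0.4868 − 0.2165) / (0.45 × 1.8) = 0.43 × 0.3336 = 0.1434

14.3%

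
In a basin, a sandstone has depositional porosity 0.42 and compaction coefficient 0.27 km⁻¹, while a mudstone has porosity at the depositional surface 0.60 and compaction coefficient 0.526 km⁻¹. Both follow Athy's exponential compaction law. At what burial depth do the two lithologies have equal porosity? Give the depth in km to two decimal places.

1.39 km

Set φ₀ₐ e^(−βₐd) = φ₀ᵦ e^(−βᵦd) ⇒ ln(φ₀ₐ/φ₀ᵦ) = (βₐ − βᵦ)·d
d = ln(0.42/0.6) / (0.27 − 0.526) = -0.3567 / -0.256 = 1.393 km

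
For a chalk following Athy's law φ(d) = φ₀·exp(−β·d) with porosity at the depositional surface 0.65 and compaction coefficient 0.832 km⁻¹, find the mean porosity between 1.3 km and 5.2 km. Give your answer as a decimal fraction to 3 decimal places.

0.065

⟨φ⟩ = (1/(d₂−d₁)) ∫ φ₀ e^(−βd) dd = φ₀·(e^(−β·d₁) − e^(−β·d₂)) / (β·(d₂−d₁))
e^(−0.832×1.3) = 0.3391; e^(−0.832×5.2) = 0.0132
⟨φ⟩ = 0.65 × (0.3391 − 0.0132) / (0.832 × 3.9) = 0.65 × 0.1004 = 0.0653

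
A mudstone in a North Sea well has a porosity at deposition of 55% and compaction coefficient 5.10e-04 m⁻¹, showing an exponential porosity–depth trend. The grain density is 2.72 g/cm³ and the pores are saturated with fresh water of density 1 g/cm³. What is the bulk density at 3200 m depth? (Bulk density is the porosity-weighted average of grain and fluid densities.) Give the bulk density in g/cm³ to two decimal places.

2.54 g/cm³

Working in km (1 km = 1000 m; k in km⁻¹ = k in m⁻¹ × 1000):
Porosity at depth: n = 0.55·exp(−0.51×3.2) = 0.55×0.1955 = 0.1075
Bulk density: ρ_b = (1−n)ρ_g + n·ρ_f = 0.8925×2.72 + 0.1075×1
       = 2.427 + 0.108 = 2.535 g/cm³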